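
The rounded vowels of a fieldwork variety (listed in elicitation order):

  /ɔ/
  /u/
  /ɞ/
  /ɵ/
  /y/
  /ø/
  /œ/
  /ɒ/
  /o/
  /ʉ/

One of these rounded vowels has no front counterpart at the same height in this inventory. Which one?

/ɒ/

High: /y/ ~ /ʉ/ ~ /u/
High-mid: /ø/ ~ /ɵ/ ~ /o/
Low-mid: /œ/ ~ /ɞ/ ~ /ɔ/
Low: only /ɒ/ (back); no front partner.
So /ɒ/ is the unpaired segment.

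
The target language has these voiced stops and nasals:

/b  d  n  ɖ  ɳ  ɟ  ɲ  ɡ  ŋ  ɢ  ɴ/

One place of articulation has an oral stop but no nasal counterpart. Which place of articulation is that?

bilabial: oral stop /b/, nasal —.
alveolar: oral stop /d/, nasal /n/.
retroflex: oral stop /ɖ/, nasal /ɳ/.
palatal: oral stop /ɟ/, nasal /ɲ/.
velar: oral stop /ɡ/, nasal /ŋ/.
uvular: oral stop /ɢ/, nasal /ɴ/.
Every place of articulation has a nasal member except bilabial, where /m/ would be expected.

bilabial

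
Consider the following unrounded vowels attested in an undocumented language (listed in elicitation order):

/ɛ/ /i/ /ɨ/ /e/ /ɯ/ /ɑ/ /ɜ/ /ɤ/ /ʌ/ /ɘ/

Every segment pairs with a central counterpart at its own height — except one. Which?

High: /i/ ~ /ɨ/ ~ /ɯ/
High-mid: /e/ ~ /ɘ/ ~ /ɤ/
Low-mid: /ɛ/ ~ /ɜ/ ~ /ʌ/
Low: only /ɑ/ (back); no central partner.
So /ɑ/ is the unpaired segment.

/ɑ/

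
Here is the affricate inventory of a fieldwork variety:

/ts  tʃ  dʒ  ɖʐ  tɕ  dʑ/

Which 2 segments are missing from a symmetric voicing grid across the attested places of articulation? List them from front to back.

/dz/, /ʈʂ/

place of articulation  voiceless  voiced  
alveolar          ts        —       
postalveolar      tʃ        dʒ      
retroflex         —         ɖʐ      
alveolo-palatal   tɕ        dʑ      
Gaps, from front to back: alveolar lacks voiced (/dz/); retroflex lacks voiceless (/ʈʂ/).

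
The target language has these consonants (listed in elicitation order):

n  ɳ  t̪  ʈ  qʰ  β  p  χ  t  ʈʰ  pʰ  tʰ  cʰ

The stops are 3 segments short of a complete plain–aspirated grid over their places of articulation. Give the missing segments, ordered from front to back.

Plain: /p/ (bilabial), /t̪/ (dental), /t/ (alveolar), /ʈ/ (retroflex).
Aspirated: /pʰ/ (bilabial), /tʰ/ (alveolar), /ʈʰ/ (retroflex), /cʰ/ (palatal), /qʰ/ (uvular).
Gaps, from front to back: dental lacks aspirated (/t̪ʰ/); palatal lacks plain (/c/); uvular lacks plain (/q/).

/t̪ʰ/, /c/, /q/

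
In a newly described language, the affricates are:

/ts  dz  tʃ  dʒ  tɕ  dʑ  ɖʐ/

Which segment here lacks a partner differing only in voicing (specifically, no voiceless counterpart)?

/ɖʐ/

Alveolar: /ts/ ~ /dz/
Postalveolar: /tʃ/ ~ /dʒ/
Alveolo-palatal: /tɕ/ ~ /dʑ/
Retroflex: only /ɖʐ/ (voiced); no voiceless partner.
So /ɖʐ/ is the unpaired segment.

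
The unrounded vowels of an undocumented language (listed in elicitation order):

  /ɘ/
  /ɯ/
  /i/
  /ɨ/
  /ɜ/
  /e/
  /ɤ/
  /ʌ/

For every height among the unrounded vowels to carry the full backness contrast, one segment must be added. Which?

high: front /i/, central /ɨ/, back /ɯ/.
high-mid: front /e/, central /ɘ/, back /ɤ/.
low-mid: front —, central /ɜ/, back /ʌ/.
The low-mid row has no front member, so the gap is the low-mid front unrounded vowel /ɛ/.

/ɛ/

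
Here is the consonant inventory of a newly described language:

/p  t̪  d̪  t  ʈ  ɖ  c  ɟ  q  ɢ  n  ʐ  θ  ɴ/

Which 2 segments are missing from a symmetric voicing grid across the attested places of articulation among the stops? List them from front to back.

/b/, /d/

bilabial: voiceless /p/, voiced —.
dental: voiceless /t̪/, voiced /d̪/.
alveolar: voiceless /t/, voiced —.
retroflex: voiceless /ʈ/, voiced /ɖ/.
palatal: voiceless /c/, voiced /ɟ/.
uvular: voiceless /q/, voiced /ɢ/.
Gaps, from front to back: bilabial lacks voiced (/b/); alveolar lacks voiced (/d/).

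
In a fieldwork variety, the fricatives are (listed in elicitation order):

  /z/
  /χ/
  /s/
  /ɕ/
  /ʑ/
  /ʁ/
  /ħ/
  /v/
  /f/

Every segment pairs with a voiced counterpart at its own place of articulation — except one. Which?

/ħ/

Labiodental: /f/ ~ /v/
Alveolar: /s/ ~ /z/
Alveolo-palatal: /ɕ/ ~ /ʑ/
Uvular: /χ/ ~ /ʁ/
Pharyngeal: only /ħ/ (voiceless); no voiced partner.
So /ħ/ is the unpaired segment.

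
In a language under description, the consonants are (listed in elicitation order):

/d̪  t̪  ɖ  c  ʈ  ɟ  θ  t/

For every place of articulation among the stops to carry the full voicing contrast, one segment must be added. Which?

place of articulation  voiceless  voiced  
dental            t̪        d̪      
alveolar          t         —       
retroflex         ʈ         ɖ       
palatal           c         ɟ       
The alveolar row has no voiced member, so the gap is the voiced alveolar stop /d/.

/d/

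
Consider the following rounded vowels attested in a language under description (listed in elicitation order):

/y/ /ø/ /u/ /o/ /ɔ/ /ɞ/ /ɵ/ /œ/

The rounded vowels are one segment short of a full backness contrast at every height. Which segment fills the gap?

Front: /y/ (high), /ø/ (high-mid), /œ/ (low-mid).
Central: /ɵ/ (high-mid), /ɞ/ (low-mid).
Back: /u/ (high), /o/ (high-mid), /ɔ/ (low-mid).
The high row has no central member, so the gap is the high central rounded vowel /ʉ/.

/ʉ/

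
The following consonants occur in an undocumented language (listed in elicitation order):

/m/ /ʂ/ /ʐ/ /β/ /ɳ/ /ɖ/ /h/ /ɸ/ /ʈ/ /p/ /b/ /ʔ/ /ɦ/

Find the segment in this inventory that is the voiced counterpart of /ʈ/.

/ɖ/

/ʈ/ is a voiceless retroflex stop.
The voiced counterpart is a voiced retroflex stop — in this inventory, /ɖ/.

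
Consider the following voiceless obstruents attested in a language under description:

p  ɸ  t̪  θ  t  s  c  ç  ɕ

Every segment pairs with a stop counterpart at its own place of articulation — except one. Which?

Bilabial: /p/ ~ /ɸ/
Dental: /t̪/ ~ /θ/
Alveolar: /t/ ~ /s/
Palatal: /c/ ~ /ç/
Alveolo-palatal: only /ɕ/ (fricative); no stop partner.
So /ɕ/ is the unpaired segment.

/ɕ/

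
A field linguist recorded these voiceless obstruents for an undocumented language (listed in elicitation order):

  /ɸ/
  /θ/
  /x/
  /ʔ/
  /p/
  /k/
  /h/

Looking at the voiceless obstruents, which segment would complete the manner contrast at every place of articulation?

bilabial: stop /p/, fricative /ɸ/.
dental: stop —, fricative /θ/.
velar: stop /k/, fricative /x/.
glottal: stop /ʔ/, fricative /h/.
The dental row has no stop member, so the gap is the dental stop /t̪/.

/t̪/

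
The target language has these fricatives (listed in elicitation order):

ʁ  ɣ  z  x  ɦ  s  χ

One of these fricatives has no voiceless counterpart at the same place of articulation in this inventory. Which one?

/ɦ/

Alveolar: /s/ ~ /z/
Velar: /x/ ~ /ɣ/
Uvular: /χ/ ~ /ʁ/
Glottal: only /ɦ/ (voiced); no voiceless partner.
So /ɦ/ is the unpaired segment.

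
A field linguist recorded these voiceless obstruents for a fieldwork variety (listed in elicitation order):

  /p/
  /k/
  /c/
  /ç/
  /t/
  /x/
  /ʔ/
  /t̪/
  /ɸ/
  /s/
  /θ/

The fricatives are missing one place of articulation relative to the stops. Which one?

bilabial: stop /p/, fricative /ɸ/.
dental: stop /t̪/, fricative /θ/.
alveolar: stop /t/, fricative /s/.
palatal: stop /c/, fricative /ç/.
velar: stop /k/, fricative /x/.
glottal: stop /ʔ/, fricative —.
Every place of articulation has a fricative member except glottal, where /h/ would be expected.

glottal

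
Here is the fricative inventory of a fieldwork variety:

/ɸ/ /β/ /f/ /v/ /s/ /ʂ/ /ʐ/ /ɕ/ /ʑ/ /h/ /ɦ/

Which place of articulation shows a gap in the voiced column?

bilabial: voiceless /ɸ/, voiced /β/.
labiodental: voiceless /f/, voiced /v/.
alveolar: voiceless /s/, voiced —.
retroflex: voiceless /ʂ/, voiced /ʐ/.
alveolo-palatal: voiceless /ɕ/, voiced /ʑ/.
glottal: voiceless /h/, voiced /ɦ/.
Every place of articulation has a voiced member except alveolar, where /z/ would be expected.

alveolar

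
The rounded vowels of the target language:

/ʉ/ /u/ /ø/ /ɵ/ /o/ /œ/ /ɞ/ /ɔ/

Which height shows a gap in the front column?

height            front     central   back    
high              —         ʉ         u       
high-mid          ø         ɵ         o       
low-mid           œ         ɞ         ɔ       
Every height has a front member except high, where /y/ would be expected.

high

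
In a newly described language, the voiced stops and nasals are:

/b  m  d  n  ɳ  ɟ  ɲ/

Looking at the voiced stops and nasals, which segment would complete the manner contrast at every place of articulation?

Oral stop: /b/ (bilabial), /d/ (alveolar), /ɟ/ (palatal).
Nasal: /m/ (bilabial), /n/ (alveolar), /ɳ/ (retroflex), /ɲ/ (palatal).
The retroflex row has no oral stop member, so the gap is the retroflex oral stop /ɖ/.

/ɖ/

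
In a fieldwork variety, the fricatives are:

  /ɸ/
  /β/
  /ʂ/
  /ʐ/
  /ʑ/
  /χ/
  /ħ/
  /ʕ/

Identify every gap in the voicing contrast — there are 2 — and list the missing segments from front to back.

place of articulation  voiceless  voiced  
bilabial          ɸ         β       
retroflex         ʂ         ʐ       
alveolo-palatal   —         ʑ       
uvular            χ         —       
pharyngeal        ħ         ʕ       
Gaps, from front to back: alveolo-palatal lacks voiceless (/ɕ/); uvular lacks voiced (/ʁ/).

/ɕ/, /ʁ/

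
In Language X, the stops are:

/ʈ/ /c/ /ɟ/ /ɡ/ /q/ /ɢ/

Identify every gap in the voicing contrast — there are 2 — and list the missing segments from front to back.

place of articulation  voiceless  voiced  
retroflex         ʈ         —       
palatal           c         ɟ       
velar             —         ɡ       
uvular            q         ɢ       
Gaps, from front to back: retroflex lacks voiced (/ɖ/); velar lacks voiceless (/k/).

/ɖ/, /k/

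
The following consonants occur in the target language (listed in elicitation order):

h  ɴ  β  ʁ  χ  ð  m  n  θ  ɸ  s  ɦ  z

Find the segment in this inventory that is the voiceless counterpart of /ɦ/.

/h/

/ɦ/ is a voiced glottal fricative.
The voiceless counterpart is a voiceless glottal fricative — in this inventory, /h/.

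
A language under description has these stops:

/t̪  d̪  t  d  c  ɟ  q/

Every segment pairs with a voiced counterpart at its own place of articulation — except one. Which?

Dental: /t̪/ ~ /d̪/
Alveolar: /t/ ~ /d/
Palatal: /c/ ~ /ɟ/
Uvular: only /q/ (voiceless); no voiced partner.
So /q/ is the unpaired segment.

/q/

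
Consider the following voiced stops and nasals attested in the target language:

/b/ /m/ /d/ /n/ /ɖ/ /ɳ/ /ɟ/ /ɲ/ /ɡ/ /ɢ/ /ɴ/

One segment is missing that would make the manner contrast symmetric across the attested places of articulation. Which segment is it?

Oral stop: /b/ (bilabial), /d/ (alveolar), /ɖ/ (retroflex), /ɟ/ (palatal), /ɡ/ (velar), /ɢ/ (uvular).
Nasal: /m/ (bilabial), /n/ (alveolar), /ɳ/ (retroflex), /ɲ/ (palatal), /ɴ/ (uvular).
The velar row has no nasal member, so the gap is the velar nasal /ŋ/.

/ŋ/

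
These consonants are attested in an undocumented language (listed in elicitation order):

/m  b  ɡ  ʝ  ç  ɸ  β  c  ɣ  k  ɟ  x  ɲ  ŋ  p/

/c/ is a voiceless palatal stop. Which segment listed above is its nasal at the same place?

The nasal at the same place is a palatal nasal — in this inventory, /ɲ/.

/ɲ/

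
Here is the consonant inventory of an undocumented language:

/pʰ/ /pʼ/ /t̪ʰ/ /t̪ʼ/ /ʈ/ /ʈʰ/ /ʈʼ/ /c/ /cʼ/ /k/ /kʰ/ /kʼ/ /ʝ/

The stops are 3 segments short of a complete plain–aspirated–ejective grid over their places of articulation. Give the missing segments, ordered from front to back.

bilabial: plain —, aspirated /pʰ/, ejective /pʼ/.
dental: plain —, aspirated /t̪ʰ/, ejective /t̪ʼ/.
retroflex: plain /ʈ/, aspirated /ʈʰ/, ejective /ʈʼ/.
palatal: plain /c/, aspirated —, ejective /cʼ/.
velar: plain /k/, aspirated /kʰ/, ejective /kʼ/.
Gaps, from front to back: bilabial lacks plain (/p/); dental lacks plain (/t̪/); palatal lacks aspirated (/cʰ/).

/p/, /t̪/, /cʰ/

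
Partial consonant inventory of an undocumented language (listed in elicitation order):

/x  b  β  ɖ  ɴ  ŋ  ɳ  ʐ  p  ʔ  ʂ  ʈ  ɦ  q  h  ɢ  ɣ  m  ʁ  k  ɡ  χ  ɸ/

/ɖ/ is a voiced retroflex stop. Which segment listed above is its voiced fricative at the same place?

The voiced fricative at the same place is a voiced retroflex fricative — in this inventory, /ʐ/.

/ʐ/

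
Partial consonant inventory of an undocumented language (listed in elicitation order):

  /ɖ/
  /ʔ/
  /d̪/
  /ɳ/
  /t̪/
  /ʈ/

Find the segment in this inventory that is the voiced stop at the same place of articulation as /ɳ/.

/ɳ/ is a retroflex nasal.
The voiced stop at the same place is a voiced retroflex stop — in this inventory, /ɖ/.

/ɖ/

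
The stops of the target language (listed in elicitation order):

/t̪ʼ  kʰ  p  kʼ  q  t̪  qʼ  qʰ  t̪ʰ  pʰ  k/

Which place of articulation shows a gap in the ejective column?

Plain: /p/ (bilabial), /t̪/ (dental), /k/ (velar), /q/ (uvular).
Aspirated: /pʰ/ (bilabial), /t̪ʰ/ (dental), /kʰ/ (velar), /qʰ/ (uvular).
Ejective: /t̪ʼ/ (dental), /kʼ/ (velar), /qʼ/ (uvular).
Every place of articulation has an ejective member except bilabial, where /pʼ/ would be expected.

bilabial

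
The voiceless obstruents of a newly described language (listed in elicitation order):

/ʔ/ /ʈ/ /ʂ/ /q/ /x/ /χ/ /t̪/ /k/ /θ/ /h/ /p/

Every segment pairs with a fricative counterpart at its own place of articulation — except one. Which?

Dental: /t̪/ ~ /θ/
Retroflex: /ʈ/ ~ /ʂ/
Velar: /k/ ~ /x/
Uvular: /q/ ~ /χ/
Glottal: /ʔ/ ~ /h/
Bilabial: only /p/ (stop); no fricative partner.
So /p/ is the unpaired segment.

/p/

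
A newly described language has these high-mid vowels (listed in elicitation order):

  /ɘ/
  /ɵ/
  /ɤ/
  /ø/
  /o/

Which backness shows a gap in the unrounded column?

Unrounded: /ɘ/ (central), /ɤ/ (back).
Rounded: /ø/ (front), /ɵ/ (central), /o/ (back).
Every backness has an unrounded member except front, where /e/ would be expected.

front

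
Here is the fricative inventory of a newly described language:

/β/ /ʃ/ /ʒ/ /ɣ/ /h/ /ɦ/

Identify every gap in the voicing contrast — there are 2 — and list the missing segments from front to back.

/ɸ/, /x/

bilabial: voiceless —, voiced /β/.
postalveolar: voiceless /ʃ/, voiced /ʒ/.
velar: voiceless —, voiced /ɣ/.
glottal: voiceless /h/, voiced /ɦ/.
Gaps, from front to back: bilabial lacks voiceless (/ɸ/); velar lacks voiceless (/x/).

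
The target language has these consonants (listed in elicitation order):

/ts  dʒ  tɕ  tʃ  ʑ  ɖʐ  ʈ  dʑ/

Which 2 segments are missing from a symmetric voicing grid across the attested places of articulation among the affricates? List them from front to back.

place of articulation  voiceless  voiced  
alveolar          ts        —       
postalveolar      tʃ        dʒ      
retroflex         —         ɖʐ      
alveolo-palatal   tɕ        dʑ      
Gaps, from front to back: alveolar lacks voiced (/dz/); retroflex lacks voiceless (/ʈʂ/).

/dz/, /ʈʂ/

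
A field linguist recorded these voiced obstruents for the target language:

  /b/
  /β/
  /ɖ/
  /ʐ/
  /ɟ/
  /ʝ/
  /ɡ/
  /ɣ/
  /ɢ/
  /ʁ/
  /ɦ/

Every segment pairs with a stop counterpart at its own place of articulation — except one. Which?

/ɦ/

Bilabial: /b/ ~ /β/
Retroflex: /ɖ/ ~ /ʐ/
Palatal: /ɟ/ ~ /ʝ/
Velar: /ɡ/ ~ /ɣ/
Uvular: /ɢ/ ~ /ʁ/
Glottal: only /ɦ/ (fricative); no stop partner.
So /ɦ/ is the unpaired segment.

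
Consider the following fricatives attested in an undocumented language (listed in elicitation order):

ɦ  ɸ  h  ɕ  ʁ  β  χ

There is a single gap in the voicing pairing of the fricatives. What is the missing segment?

Voiceless: /ɸ/ (bilabial), /ɕ/ (alveolo-palatal), /χ/ (uvular), /h/ (glottal).
Voiced: /β/ (bilabial), /ʁ/ (uvular), /ɦ/ (glottal).
The alveolo-palatal row has no voiced member, so the gap is the voiced alveolo-palatal fricative /ʑ/.

/ʑ/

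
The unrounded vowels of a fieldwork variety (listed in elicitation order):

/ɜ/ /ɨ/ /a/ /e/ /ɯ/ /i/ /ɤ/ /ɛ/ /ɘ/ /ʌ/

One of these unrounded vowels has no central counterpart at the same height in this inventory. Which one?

/a/

High: /i/ ~ /ɨ/ ~ /ɯ/
High-mid: /e/ ~ /ɘ/ ~ /ɤ/
Low-mid: /ɛ/ ~ /ɜ/ ~ /ʌ/
Low: only /a/ (front); no central partner.
So /a/ is the unpaired segment.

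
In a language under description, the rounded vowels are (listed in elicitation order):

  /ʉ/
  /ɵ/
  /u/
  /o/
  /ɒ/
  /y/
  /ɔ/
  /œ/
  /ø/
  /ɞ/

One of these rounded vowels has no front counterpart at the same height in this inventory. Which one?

High: /y/ ~ /ʉ/ ~ /u/
High-mid: /ø/ ~ /ɵ/ ~ /o/
Low-mid: /œ/ ~ /ɞ/ ~ /ɔ/
Low: only /ɒ/ (back); no front partner.
So /ɒ/ is the unpaired segment.

/ɒ/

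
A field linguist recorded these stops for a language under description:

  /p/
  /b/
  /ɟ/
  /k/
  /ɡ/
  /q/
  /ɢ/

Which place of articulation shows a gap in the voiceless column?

palatal

Voiceless: /p/ (bilabial), /k/ (velar), /q/ (uvular).
Voiced: /b/ (bilabial), /ɟ/ (palatal), /ɡ/ (velar), /ɢ/ (uvular).
Every place of articulation has a voiceless member except palatal, where /c/ would be expected.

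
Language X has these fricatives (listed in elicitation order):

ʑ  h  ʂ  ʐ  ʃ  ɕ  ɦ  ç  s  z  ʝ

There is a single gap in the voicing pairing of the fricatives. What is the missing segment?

/ʒ/

Voiceless: /s/ (alveolar), /ʃ/ (postalveolar), /ʂ/ (retroflex), /ɕ/ (alveolo-palatal), /ç/ (palatal), /h/ (glottal).
Voiced: /z/ (alveolar), /ʐ/ (retroflex), /ʑ/ (alveolo-palatal), /ʝ/ (palatal), /ɦ/ (glottal).
The postalveolar row has no voiced member, so the gap is the voiced postalveolar fricative /ʒ/.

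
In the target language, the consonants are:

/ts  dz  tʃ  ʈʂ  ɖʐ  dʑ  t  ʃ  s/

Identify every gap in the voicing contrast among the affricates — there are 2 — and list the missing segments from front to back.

/dʒ/, /tɕ/

place of articulation  voiceless  voiced  
alveolar          ts        dz      
postalveolar      tʃ        —       
retroflex         ʈʂ        ɖʐ      
alveolo-palatal   —         dʑ      
Gaps, from front to back: postalveolar lacks voiced (/dʒ/); alveolo-palatal lacks voiceless (/tɕ/).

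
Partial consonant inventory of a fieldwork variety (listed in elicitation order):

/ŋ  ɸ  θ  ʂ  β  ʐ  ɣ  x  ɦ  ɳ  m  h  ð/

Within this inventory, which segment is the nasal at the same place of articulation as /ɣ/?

/ɣ/ is a voiced velar fricative.
The nasal at the same place is a velar nasal — in this inventory, /ŋ/.

/ŋ/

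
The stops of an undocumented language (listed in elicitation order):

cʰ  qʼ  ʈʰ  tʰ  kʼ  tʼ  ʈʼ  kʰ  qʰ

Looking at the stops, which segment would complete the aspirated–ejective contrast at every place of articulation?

/cʼ/

place of articulation  aspirated  ejective
alveolar          tʰ        tʼ      
retroflex         ʈʰ        ʈʼ      
palatal           cʰ        —       
velar             kʰ        kʼ      
uvular            qʰ        qʼ      
The palatal row has no ejective member, so the gap is the ejective palatal stop /cʼ/.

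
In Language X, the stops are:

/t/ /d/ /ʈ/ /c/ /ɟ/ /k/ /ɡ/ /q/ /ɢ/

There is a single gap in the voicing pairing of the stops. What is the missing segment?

/ɖ/

alveolar: voiceless /t/, voiced /d/.
retroflex: voiceless /ʈ/, voiced —.
palatal: voiceless /c/, voiced /ɟ/.
velar: voiceless /k/, voiced /ɡ/.
uvular: voiceless /q/, voiced /ɢ/.
The retroflex row has no voiced member, so the gap is the voiced retroflex stop /ɖ/.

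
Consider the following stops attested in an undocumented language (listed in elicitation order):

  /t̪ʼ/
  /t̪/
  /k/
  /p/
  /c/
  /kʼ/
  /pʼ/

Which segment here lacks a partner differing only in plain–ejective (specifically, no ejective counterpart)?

/c/

Bilabial: /p/ ~ /pʼ/
Dental: /t̪/ ~ /t̪ʼ/
Velar: /k/ ~ /kʼ/
Palatal: only /c/ (plain); no ejective partner.
So /c/ is the unpaired segment.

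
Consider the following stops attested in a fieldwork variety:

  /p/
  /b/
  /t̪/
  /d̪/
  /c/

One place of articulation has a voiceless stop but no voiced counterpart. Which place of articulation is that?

place of articulation  voiceless  voiced  
bilabial          p         b       
dental            t̪        d̪      
palatal           c         —       
Every place of articulation has a voiced member except palatal, where /ɟ/ would be expected.

palatal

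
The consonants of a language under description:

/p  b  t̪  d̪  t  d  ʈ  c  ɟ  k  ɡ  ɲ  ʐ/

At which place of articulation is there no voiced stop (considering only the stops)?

retroflex

Voiceless: /p/ (bilabial), /t̪/ (dental), /t/ (alveolar), /ʈ/ (retroflex), /c/ (palatal), /k/ (velar).
Voiced: /b/ (bilabial), /d̪/ (dental), /d/ (alveolar), /ɟ/ (palatal), /ɡ/ (velar).
Every place of articulation has a voiced member except retroflex, where /ɖ/ would be expected.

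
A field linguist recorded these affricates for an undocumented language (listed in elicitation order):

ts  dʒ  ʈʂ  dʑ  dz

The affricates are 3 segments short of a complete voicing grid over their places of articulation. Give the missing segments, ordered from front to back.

/tʃ/, /ɖʐ/, /tɕ/

Voiceless: /ts/ (alveolar), /ʈʂ/ (retroflex).
Voiced: /dz/ (alveolar), /dʒ/ (postalveolar), /dʑ/ (alveolo-palatal).
Gaps, from front to back: postalveolar lacks voiceless (/tʃ/); retroflex lacks voiced (/ɖʐ/); alveolo-palatal lacks voiceless (/tɕ/).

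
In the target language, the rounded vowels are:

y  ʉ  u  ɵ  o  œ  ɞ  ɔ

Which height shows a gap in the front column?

Front: /y/ (high), /œ/ (low-mid).
Central: /ʉ/ (high), /ɵ/ (high-mid), /ɞ/ (low-mid).
Back: /u/ (high), /o/ (high-mid), /ɔ/ (low-mid).
Every height has a front member except high-mid, where /ø/ would be expected.

high-mid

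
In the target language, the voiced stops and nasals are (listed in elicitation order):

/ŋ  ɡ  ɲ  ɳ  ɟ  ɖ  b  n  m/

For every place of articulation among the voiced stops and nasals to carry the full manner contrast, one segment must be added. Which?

/d/

place of articulation  oral stop  nasal   
bilabial          b         m       
alveolar          —         n       
retroflex         ɖ         ɳ       
palatal           ɟ         ɲ       
velar             ɡ         ŋ       
The alveolar row has no oral stop member, so the gap is the alveolar oral stop /d/.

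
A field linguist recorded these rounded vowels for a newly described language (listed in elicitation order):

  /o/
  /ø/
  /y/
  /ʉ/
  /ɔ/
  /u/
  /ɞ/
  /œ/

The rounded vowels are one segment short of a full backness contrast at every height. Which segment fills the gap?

/ɵ/

Front: /y/ (high), /ø/ (high-mid), /œ/ (low-mid).
Central: /ʉ/ (high), /ɞ/ (low-mid).
Back: /u/ (high), /o/ (high-mid), /ɔ/ (low-mid).
The high-mid row has no central member, so the gap is the high-mid central rounded vowel /ɵ/.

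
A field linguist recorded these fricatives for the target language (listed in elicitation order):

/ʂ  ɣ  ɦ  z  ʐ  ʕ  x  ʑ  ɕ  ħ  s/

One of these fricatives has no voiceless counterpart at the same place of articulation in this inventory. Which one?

/ɦ/

Alveolar: /s/ ~ /z/
Retroflex: /ʂ/ ~ /ʐ/
Alveolo-palatal: /ɕ/ ~ /ʑ/
Velar: /x/ ~ /ɣ/
Pharyngeal: /ħ/ ~ /ʕ/
Glottal: only /ɦ/ (voiced); no voiceless partner.
So /ɦ/ is the unpaired segment.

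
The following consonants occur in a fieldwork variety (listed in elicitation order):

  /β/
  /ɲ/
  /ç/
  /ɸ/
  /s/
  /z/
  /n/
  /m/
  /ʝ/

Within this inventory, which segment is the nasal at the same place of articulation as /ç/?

/ç/ is a voiceless palatal fricative.
The nasal at the same place is a palatal nasal — in this inventory, /ɲ/.

/ɲ/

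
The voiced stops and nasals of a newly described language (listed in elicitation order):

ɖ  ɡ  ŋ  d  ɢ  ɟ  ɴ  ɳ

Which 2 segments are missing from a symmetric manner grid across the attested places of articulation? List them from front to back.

/n/, /ɲ/

place of articulation  oral stop  nasal   
alveolar          d         —       
retroflex         ɖ         ɳ       
palatal           ɟ         —       
velar             ɡ         ŋ       
uvular            ɢ         ɴ       
Gaps, from front to back: alveolar lacks nasal (/n/); palatal lacks nasal (/ɲ/).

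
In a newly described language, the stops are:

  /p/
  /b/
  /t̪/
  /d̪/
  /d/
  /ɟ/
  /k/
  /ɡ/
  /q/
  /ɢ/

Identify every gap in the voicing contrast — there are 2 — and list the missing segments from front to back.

/t/, /c/

Voiceless: /p/ (bilabial), /t̪/ (dental), /k/ (velar), /q/ (uvular).
Voiced: /b/ (bilabial), /d̪/ (dental), /d/ (alveolar), /ɟ/ (palatal), /ɡ/ (velar), /ɢ/ (uvular).
Gaps, from front to back: alveolar lacks voiceless (/t/); palatal lacks voiceless (/c/).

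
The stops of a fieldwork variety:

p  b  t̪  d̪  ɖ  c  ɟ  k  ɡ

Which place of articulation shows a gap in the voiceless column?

retroflex

Voiceless: /p/ (bilabial), /t̪/ (dental), /c/ (palatal), /k/ (velar).
Voiced: /b/ (bilabial), /d̪/ (dental), /ɖ/ (retroflex), /ɟ/ (palatal), /ɡ/ (velar).
Every place of articulation has a voiceless member except retroflex, where /ʈ/ would be expected.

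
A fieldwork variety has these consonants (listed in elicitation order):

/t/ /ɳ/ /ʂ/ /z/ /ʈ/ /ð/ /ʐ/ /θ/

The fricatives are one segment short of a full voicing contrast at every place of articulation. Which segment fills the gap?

dental: voiceless /θ/, voiced /ð/.
alveolar: voiceless —, voiced /z/.
retroflex: voiceless /ʂ/, voiced /ʐ/.
The alveolar row has no voiceless member, so the gap is the voiceless alveolar fricative /s/.

/s/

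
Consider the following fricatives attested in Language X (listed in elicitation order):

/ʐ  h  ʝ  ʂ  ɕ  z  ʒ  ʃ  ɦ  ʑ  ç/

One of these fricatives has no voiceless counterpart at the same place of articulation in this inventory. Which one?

Postalveolar: /ʃ/ ~ /ʒ/
Retroflex: /ʂ/ ~ /ʐ/
Alveolo-palatal: /ɕ/ ~ /ʑ/
Palatal: /ç/ ~ /ʝ/
Glottal: /h/ ~ /ɦ/
Alveolar: only /z/ (voiced); no voiceless partner.
So /z/ is the unpaired segment.

/z/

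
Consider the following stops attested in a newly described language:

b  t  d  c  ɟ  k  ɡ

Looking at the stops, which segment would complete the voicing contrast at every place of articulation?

/p/

Voiceless: /t/ (alveolar), /c/ (palatal), /k/ (velar).
Voiced: /b/ (bilabial), /d/ (alveolar), /ɟ/ (palatal), /ɡ/ (velar).
The bilabial row has no voiceless member, so the gap is the voiceless bilabial stop /p/.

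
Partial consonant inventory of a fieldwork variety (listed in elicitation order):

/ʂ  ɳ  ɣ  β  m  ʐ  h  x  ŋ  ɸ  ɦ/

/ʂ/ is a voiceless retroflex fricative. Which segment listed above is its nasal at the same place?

/ɳ/

The nasal at the same place is a retroflex nasal — in this inventory, /ɳ/.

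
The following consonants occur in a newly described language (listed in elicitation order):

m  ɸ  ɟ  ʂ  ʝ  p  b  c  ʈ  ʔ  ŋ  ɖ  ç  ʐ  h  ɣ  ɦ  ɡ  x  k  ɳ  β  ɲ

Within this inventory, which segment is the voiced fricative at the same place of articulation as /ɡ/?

/ɣ/

/ɡ/ is a voiced velar stop.
The voiced fricative at the same place is a voiced velar fricative — in this inventory, /ɣ/.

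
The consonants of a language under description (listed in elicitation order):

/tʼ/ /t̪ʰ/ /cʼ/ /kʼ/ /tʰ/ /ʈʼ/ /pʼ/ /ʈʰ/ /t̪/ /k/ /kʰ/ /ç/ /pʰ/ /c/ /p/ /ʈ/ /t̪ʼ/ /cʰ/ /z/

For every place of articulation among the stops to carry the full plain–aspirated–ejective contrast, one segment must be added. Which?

/t/

place of articulation  plain     aspirated  ejective
bilabial          p         pʰ        pʼ      
dental            t̪        t̪ʰ       t̪ʼ     
alveolar          —         tʰ        tʼ      
retroflex         ʈ         ʈʰ        ʈʼ      
palatal           c         cʰ        cʼ      
velar             k         kʰ        kʼ      
The alveolar row has no plain member, so the gap is the plain alveolar stop /t/.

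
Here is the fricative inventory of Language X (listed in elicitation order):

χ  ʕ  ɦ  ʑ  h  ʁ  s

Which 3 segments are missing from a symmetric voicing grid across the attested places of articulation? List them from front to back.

alveolar: voiceless /s/, voiced —.
alveolo-palatal: voiceless —, voiced /ʑ/.
uvular: voiceless /χ/, voiced /ʁ/.
pharyngeal: voiceless —, voiced /ʕ/.
glottal: voiceless /h/, voiced /ɦ/.
Gaps, from front to back: alveolar lacks voiced (/z/); alveolo-palatal lacks voiceless (/ɕ/); pharyngeal lacks voiceless (/ħ/).

/z/, /ɕ/, /ħ/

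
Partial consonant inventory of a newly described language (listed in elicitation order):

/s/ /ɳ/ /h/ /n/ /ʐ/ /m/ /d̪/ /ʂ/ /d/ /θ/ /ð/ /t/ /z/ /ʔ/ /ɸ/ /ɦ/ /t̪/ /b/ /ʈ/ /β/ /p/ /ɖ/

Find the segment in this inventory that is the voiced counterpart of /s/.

/s/ is a voiceless alveolar fricative.
The voiced counterpart is a voiced alveolar fricative — in this inventory, /z/.

/z/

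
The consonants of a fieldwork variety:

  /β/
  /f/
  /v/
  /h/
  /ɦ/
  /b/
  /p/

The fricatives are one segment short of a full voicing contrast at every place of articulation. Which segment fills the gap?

Voiceless: /f/ (labiodental), /h/ (glottal).
Voiced: /β/ (bilabial), /v/ (labiodental), /ɦ/ (glottal).
The bilabial row has no voiceless member, so the gap is the voiceless bilabial fricative /ɸ/.

/ɸ/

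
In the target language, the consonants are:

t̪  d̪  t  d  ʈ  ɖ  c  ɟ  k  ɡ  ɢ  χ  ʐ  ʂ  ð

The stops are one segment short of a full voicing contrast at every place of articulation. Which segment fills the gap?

/q/

dental: voiceless /t̪/, voiced /d̪/.
alveolar: voiceless /t/, voiced /d/.
retroflex: voiceless /ʈ/, voiced /ɖ/.
palatal: voiceless /c/, voiced /ɟ/.
velar: voiceless /k/, voiced /ɡ/.
uvular: voiceless —, voiced /ɢ/.
The uvular row has no voiceless member, so the gap is the voiceless uvular stop /q/.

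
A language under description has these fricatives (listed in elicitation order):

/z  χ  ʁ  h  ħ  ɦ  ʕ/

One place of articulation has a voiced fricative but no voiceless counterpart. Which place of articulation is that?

place of articulation  voiceless  voiced  
alveolar          —         z       
uvular            χ         ʁ       
pharyngeal        ħ         ʕ       
glottal           h         ɦ       
Every place of articulation has a voiceless member except alveolar, where /s/ would be expected.

alveolar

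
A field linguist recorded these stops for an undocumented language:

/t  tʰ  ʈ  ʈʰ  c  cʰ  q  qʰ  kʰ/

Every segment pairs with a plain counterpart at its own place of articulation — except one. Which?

/kʰ/

Alveolar: /t/ ~ /tʰ/
Retroflex: /ʈ/ ~ /ʈʰ/
Palatal: /c/ ~ /cʰ/
Uvular: /q/ ~ /qʰ/
Velar: only /kʰ/ (aspirated); no plain partner.
So /kʰ/ is the unpaired segment.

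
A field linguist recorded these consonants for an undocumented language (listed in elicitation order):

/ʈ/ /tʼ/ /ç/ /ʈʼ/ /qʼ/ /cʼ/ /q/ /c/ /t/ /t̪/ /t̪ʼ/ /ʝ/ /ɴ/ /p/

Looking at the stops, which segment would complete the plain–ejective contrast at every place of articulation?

place of articulation  plain     ejective
bilabial          p         —       
dental            t̪        t̪ʼ     
alveolar          t         tʼ      
retroflex         ʈ         ʈʼ      
palatal           c         cʼ      
uvular            q         qʼ      
The bilabial row has no ejective member, so the gap is the ejective bilabial stop /pʼ/.

/pʼ/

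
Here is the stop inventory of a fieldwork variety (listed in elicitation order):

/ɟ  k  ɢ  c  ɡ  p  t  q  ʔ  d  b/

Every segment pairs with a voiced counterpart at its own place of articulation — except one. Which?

/ʔ/

Bilabial: /p/ ~ /b/
Alveolar: /t/ ~ /d/
Palatal: /c/ ~ /ɟ/
Velar: /k/ ~ /ɡ/
Uvular: /q/ ~ /ɢ/
Glottal: only /ʔ/ (voiceless); no voiced partner.
So /ʔ/ is the unpaired segment.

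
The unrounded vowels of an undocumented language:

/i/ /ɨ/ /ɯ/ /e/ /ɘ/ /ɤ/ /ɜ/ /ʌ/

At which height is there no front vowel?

Front: /i/ (high), /e/ (high-mid).
Central: /ɨ/ (high), /ɘ/ (high-mid), /ɜ/ (low-mid).
Back: /ɯ/ (high), /ɤ/ (high-mid), /ʌ/ (low-mid).
Every height has a front member except low-mid, where /ɛ/ would be expected.

low-mid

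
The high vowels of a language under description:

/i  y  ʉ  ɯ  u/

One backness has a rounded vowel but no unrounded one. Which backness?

central

Unrounded: /i/ (front), /ɯ/ (back).
Rounded: /y/ (front), /ʉ/ (central), /u/ (back).
Every backness has an unrounded member except central, where /ɨ/ would be expected.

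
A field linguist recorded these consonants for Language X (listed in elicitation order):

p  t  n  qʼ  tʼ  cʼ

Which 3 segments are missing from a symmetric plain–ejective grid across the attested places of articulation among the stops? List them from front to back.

place of articulation  plain     ejective
bilabial          p         —       
alveolar          t         tʼ      
palatal           —         cʼ      
uvular            —         qʼ      
Gaps, from front to back: bilabial lacks ejective (/pʼ/); palatal lacks plain (/c/); uvular lacks plain (/q/).

/pʼ/, /c/, /q/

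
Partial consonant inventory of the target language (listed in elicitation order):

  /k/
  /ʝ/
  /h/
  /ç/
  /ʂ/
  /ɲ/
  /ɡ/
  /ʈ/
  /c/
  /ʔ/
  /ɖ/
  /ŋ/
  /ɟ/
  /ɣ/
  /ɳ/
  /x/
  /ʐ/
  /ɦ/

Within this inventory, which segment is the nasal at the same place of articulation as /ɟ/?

/ɟ/ is a voiced palatal stop.
The nasal at the same place is a palatal nasal — in this inventory, /ɲ/.

/ɲ/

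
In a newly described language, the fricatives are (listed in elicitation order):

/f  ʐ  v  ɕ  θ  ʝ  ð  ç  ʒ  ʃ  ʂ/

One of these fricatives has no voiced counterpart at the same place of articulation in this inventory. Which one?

Labiodental: /f/ ~ /v/
Dental: /θ/ ~ /ð/
Postalveolar: /ʃ/ ~ /ʒ/
Retroflex: /ʂ/ ~ /ʐ/
Palatal: /ç/ ~ /ʝ/
Alveolo-palatal: only /ɕ/ (voiceless); no voiced partner.
So /ɕ/ is the unpaired segment.

/ɕ/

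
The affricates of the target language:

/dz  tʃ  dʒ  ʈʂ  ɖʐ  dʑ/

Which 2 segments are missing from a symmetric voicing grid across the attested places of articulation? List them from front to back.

/ts/, /tɕ/

place of articulation  voiceless  voiced  
alveolar          —         dz      
postalveolar      tʃ        dʒ      
retroflex         ʈʂ        ɖʐ      
alveolo-palatal   —         dʑ      
Gaps, from front to back: alveolar lacks voiceless (/ts/); alveolo-palatal lacks voiceless (/tɕ/).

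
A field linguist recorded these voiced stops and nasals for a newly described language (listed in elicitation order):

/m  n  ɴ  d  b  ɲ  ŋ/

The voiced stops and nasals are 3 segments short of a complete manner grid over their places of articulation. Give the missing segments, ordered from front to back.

Oral stop: /b/ (bilabial), /d/ (alveolar).
Nasal: /m/ (bilabial), /n/ (alveolar), /ɲ/ (palatal), /ŋ/ (velar), /ɴ/ (uvular).
Gaps, from front to back: palatal lacks oral stop (/ɟ/); velar lacks oral stop (/ɡ/); uvular lacks oral stop (/ɢ/).

/ɟ/, /ɡ/, /ɢ/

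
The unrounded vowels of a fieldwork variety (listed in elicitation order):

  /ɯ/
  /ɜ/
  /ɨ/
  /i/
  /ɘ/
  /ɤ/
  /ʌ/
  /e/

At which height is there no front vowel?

high: front /i/, central /ɨ/, back /ɯ/.
high-mid: front /e/, central /ɘ/, back /ɤ/.
low-mid: front —, central /ɜ/, back /ʌ/.
Every height has a front member except low-mid, where /ɛ/ would be expected.

low-mid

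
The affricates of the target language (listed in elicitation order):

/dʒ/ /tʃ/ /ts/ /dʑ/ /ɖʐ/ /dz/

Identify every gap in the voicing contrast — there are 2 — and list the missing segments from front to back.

alveolar: voiceless /ts/, voiced /dz/.
postalveolar: voiceless /tʃ/, voiced /dʒ/.
retroflex: voiceless —, voiced /ɖʐ/.
alveolo-palatal: voiceless —, voiced /dʑ/.
Gaps, from front to back: retroflex lacks voiceless (/ʈʂ/); alveolo-palatal lacks voiceless (/tɕ/).

/ʈʂ/, /tɕ/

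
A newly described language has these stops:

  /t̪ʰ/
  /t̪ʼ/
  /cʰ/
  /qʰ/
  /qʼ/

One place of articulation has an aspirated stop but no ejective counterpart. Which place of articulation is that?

palatal

dental: aspirated /t̪ʰ/, ejective /t̪ʼ/.
palatal: aspirated /cʰ/, ejective —.
uvular: aspirated /qʰ/, ejective /qʼ/.
Every place of articulation has an ejective member except palatal, where /cʼ/ would be expected.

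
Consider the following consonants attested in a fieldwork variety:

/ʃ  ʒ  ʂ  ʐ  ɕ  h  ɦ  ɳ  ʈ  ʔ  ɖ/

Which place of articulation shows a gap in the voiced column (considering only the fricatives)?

alveolo-palatal

postalveolar: voiceless /ʃ/, voiced /ʒ/.
retroflex: voiceless /ʂ/, voiced /ʐ/.
alveolo-palatal: voiceless /ɕ/, voiced —.
glottal: voiceless /h/, voiced /ɦ/.
Every place of articulation has a voiced member except alveolo-palatal, where /ʑ/ would be expected.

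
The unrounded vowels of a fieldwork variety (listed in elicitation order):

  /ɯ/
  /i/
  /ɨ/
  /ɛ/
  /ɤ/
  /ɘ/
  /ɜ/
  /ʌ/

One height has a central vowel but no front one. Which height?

high-mid

high: front /i/, central /ɨ/, back /ɯ/.
high-mid: front —, central /ɘ/, back /ɤ/.
low-mid: front /ɛ/, central /ɜ/, back /ʌ/.
Every height has a front member except high-mid, where /e/ would be expected.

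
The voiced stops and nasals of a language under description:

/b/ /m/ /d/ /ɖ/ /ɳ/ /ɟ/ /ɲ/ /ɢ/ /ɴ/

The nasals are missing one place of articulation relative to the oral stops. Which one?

alveolar

bilabial: oral stop /b/, nasal /m/.
alveolar: oral stop /d/, nasal —.
retroflex: oral stop /ɖ/, nasal /ɳ/.
palatal: oral stop /ɟ/, nasal /ɲ/.
uvular: oral stop /ɢ/, nasal /ɴ/.
Every place of articulation has a nasal member except alveolar, where /n/ would be expected.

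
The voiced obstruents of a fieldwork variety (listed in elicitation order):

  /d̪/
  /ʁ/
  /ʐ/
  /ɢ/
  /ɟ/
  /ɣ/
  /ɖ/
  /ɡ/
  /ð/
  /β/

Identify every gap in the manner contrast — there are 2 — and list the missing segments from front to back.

bilabial: stop —, fricative /β/.
dental: stop /d̪/, fricative /ð/.
retroflex: stop /ɖ/, fricative /ʐ/.
palatal: stop /ɟ/, fricative —.
velar: stop /ɡ/, fricative /ɣ/.
uvular: stop /ɢ/, fricative /ʁ/.
Gaps, from front to back: bilabial lacks stop (/b/); palatal lacks fricative (/ʝ/).

/b/, /ʝ/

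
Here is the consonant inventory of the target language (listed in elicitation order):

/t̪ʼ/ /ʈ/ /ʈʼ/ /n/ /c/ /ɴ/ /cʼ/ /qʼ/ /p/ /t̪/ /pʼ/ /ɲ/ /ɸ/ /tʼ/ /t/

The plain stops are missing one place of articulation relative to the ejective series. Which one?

uvular

Plain: /p/ (bilabial), /t̪/ (dental), /t/ (alveolar), /ʈ/ (retroflex), /c/ (palatal).
Ejective: /pʼ/ (bilabial), /t̪ʼ/ (dental), /tʼ/ (alveolar), /ʈʼ/ (retroflex), /cʼ/ (palatal), /qʼ/ (uvular).
Every place of articulation has a plain member except uvular, where /q/ would be expected.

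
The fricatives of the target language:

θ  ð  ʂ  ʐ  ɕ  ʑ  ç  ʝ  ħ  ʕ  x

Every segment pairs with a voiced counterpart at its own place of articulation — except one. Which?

Dental: /θ/ ~ /ð/
Retroflex: /ʂ/ ~ /ʐ/
Alveolo-palatal: /ɕ/ ~ /ʑ/
Palatal: /ç/ ~ /ʝ/
Pharyngeal: /ħ/ ~ /ʕ/
Velar: only /x/ (voiceless); no voiced partner.
So /x/ is the unpaired segment.

/x/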